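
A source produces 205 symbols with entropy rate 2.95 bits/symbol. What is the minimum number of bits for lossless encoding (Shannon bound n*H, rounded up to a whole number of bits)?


Minimum bits >= n * H = 205 * 2.95 = 604.75, rounded up to a whole number of bits = 605

605 bits


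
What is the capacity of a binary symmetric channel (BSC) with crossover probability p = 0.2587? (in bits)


H(p) = -p*log2(p) - (1-p)*log2(1-p) = -0.2587*log2(0.2587) - 0.7413*log2(0.7413) = 0.504633 + 0.320146 = 0.8248. C = 1 - H(p) = 1 - 0.8248 = 0.1752

0.1752 bits


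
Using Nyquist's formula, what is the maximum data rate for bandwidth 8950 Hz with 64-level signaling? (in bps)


Rate = 2 * B * log2(M) = 2 * 8950 * 6.0 = 107400.0

107400.0 bps


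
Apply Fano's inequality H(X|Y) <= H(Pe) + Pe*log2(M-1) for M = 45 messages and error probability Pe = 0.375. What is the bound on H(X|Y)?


H(Pe) = -Pe*log2(Pe) - (1-Pe)*log2(1-Pe) = -0.375*log2(0.375) - 0.625*log2(0.625) = 0.530639 + 0.423795 = 0.9544. Pe*log2(M-1) = 0.375*log2(44) = 2.047287. Bound = H(Pe) + Pe*log2(M-1) = 0.530639 + 0.423795 + 2.047287 = 3.0017

3.0017 bits


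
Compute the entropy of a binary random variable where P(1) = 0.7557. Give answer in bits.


H = -p*log2(p) - (1-p)*log2(1-p). -0.7557*log2(0.7557) = 0.305389; -0.2443*log2(0.2443) = 0.496729. H = 0.305389 + 0.496729 = 0.8021

0.8021 bits


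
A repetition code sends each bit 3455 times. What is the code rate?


Rate = k/n = 1/3455

1/3455


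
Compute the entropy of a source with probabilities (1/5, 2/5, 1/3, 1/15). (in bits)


H = -sum(p_i * log2(p_i)). Terms: -(1/5)*log2(1/5) = 0.464386; -(2/5)*log2(2/5) = 0.528771; -(1/3)*log2(1/3) = 0.528321; -(1/15)*log2(1/15) = 0.260459. H = 0.464386 + 0.528771 + 0.528321 + 0.260459 = 1.7819

1.7819 bits


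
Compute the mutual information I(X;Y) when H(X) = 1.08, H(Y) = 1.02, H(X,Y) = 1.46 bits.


I(X;Y) = H(X) + H(Y) - H(X,Y) = 1.08 + 1.02 - 1.46 = 0.64

0.64 bits


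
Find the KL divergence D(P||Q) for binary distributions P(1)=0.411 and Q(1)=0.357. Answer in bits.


KL = p*log2(p/q) + (1-p)*log2((1-p)/(1-q)) = 0.411*log2(0.411/0.357) + 0.589*log2(0.589/0.643) = 0.009

0.009 bits


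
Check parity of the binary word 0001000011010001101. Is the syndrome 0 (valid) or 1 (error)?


Syndrome = XOR of all bits = 0 XOR 0 XOR 0 XOR 1 XOR 0 XOR 0 XOR 0 XOR 0 XOR 1 XOR 1 XOR 0 XOR 1 XOR 0 XOR 0 XOR 0 XOR 1 XOR 1 XOR 0 XOR 1 = 1

1


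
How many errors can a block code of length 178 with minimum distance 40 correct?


Correction capability = floor((d-1)/2) = floor((40-1)/2) = 19

19 errors


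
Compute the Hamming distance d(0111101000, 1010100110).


Count differing positions: ^ ^ . ^ . . ^ ^ ^ . = 6 differences

6


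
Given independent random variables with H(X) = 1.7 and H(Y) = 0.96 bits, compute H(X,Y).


For independent variables, H(X,Y) = H(X) + H(Y) = 1.7 + 0.96 = 2.66

2.66 bits


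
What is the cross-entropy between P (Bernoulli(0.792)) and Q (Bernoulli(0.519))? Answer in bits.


H(P,Q) = -p*log2(q) - (1-p)*log2(1-q). -0.792*log2(0.519) = 0.749385; -0.208*log2(0.481) = 0.219625. H(P,Q) = 0.749385 + 0.219625 = 0.969

0.969 bits


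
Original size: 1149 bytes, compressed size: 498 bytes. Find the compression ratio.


Ratio = original / compressed = 1149 / 498 = 2.3072

2.3072


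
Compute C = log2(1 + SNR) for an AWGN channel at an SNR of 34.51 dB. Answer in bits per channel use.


SNR_linear = 10^(34.51/10) = 2824.88; C = log2(1 + SNR_linear) = log2(1 + 2824.88) = 11.4645

11.4645 bits/channel use


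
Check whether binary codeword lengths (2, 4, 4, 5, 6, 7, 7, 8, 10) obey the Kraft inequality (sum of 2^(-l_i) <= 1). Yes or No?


Kraft sum = sum(2^(-l_i)) = 0.4424, need <= 1. Result: satisfied (a binary prefix-free code with these lengths exists)

Yes


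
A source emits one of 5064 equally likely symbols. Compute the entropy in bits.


H = log2(n) = log2(5064) = 12.3061

12.3061 bits


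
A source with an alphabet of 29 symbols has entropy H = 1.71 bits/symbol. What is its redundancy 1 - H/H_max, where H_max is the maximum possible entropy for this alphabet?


H_max = log2(K) = log2(29) = 4.858 bits/symbol. Redundancy = 1 - H/H_max = 1 - 1.71/4.858 = 1 - 0.352 = 0.648

0.648


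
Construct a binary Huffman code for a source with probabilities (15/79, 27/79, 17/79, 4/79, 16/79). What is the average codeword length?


Huffman construction (repeatedly merge the two least-probable nodes; each merge adds 1 bit to every symbol beneath it): 4/79 + 15/79 = 19/79; 16/79 + 17/79 = 33/79; 19/79 + 27/79 = 46/79; 33/79 + 46/79 = 1. Resulting codeword lengths (in the order the probabilities were given): (3, 2, 2, 3, 2). L_avg = sum(p_i * l_i) = 15/79*3 + 27/79*2 + 17/79*2 + 4/79*3 + 16/79*2 = 177/79 = 2.2405

2.2405 bits


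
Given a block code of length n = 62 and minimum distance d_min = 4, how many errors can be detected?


Detection capability = d_min - 1 = 4 - 1 = 3

3 errors


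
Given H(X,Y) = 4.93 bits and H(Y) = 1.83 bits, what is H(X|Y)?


H(X|Y) = H(X,Y) - H(Y) = 4.93 - 1.83 = 3.1

3.1 bits


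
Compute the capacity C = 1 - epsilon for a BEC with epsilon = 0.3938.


C = 1 - epsilon = 1 - 0.3938 = 0.6062

0.6062 bits


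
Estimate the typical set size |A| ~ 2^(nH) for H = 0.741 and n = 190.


log2|A_typical| = nH = 190 * 0.741 = 140.79, so |A_typical| ~ 2^140.79 = 2.410e+42

2.410e+42


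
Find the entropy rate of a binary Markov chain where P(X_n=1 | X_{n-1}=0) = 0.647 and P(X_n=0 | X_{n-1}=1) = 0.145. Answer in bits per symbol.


Stationary distribution: pi_0 = p10/(p01+p10) = 0.1831, pi_1 = 0.8169. Entropy rate H' = pi_0*H(p01) + pi_1*H(p10) = 0.1831*0.9367 + 0.8169*0.5972 = 0.6593

0.6593 bits/symbol


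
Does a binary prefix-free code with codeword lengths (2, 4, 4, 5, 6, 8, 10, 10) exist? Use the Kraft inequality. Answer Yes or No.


Kraft sum = sum(2^(-l_i)) = 0.4277, need <= 1. Result: satisfied (a binary prefix-free code with these lengths exists)

Yes


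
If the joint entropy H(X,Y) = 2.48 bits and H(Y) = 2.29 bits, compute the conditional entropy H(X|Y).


H(X|Y) = H(X,Y) - H(Y) = 2.48 - 2.29 = 0.19

0.19 bits


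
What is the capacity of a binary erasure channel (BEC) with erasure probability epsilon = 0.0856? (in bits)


C = 1 - epsilon = 1 - 0.0856 = 0.9144

0.9144 bits


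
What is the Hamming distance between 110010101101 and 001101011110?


Count differing positions: ^ ^ ^ ^ ^ ^ ^ ^ . . ^ ^ = 10 differences

10


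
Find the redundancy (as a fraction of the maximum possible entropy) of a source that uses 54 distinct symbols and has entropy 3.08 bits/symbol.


H_max = log2(K) = log2(54) = 5.7549 bits/symbol. Redundancy = 1 - H/H_max = 1 - 3.08/5.7549 = 1 - 0.5352 = 0.4648

0.4648


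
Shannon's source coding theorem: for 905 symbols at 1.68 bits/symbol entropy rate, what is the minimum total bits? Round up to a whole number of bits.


Minimum bits >= n * H = 905 * 1.68 = 1520.4, rounded up to a whole number of bits = 1521

1521 bits


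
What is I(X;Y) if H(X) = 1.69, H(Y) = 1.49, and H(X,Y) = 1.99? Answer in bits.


I(X;Y) = H(X) + H(Y) - H(X,Y) = 1.69 + 1.49 - 1.99 = 1.19

1.19 bits


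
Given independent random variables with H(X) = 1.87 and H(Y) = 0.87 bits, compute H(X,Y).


For independent variables, H(X,Y) = H(X) + H(Y) = 1.87 + 0.87 = 2.74

2.74 bits


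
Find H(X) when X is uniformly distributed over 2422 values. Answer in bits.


H = log2(n) = log2(2422) = 11.242

11.242 bits


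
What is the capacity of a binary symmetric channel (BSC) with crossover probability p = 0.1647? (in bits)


H(p) = -p*log2(p) - (1-p)*log2(1-p) = -0.1647*log2(0.1647) - 0.8353*log2(0.8353) = 0.428564 + 0.216872 = 0.6454. C = 1 - H(p) = 1 - 0.6454 = 0.3546

0.3546 bits


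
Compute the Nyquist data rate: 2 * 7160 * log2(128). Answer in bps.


Rate = 2 * B * log2(M) = 2 * 7160 * 7.0 = 100240.0

100240.0 bps


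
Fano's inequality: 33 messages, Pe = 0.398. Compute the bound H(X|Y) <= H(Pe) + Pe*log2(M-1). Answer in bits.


H(Pe) = -Pe*log2(Pe) - (1-Pe)*log2(1-Pe) = -0.398*log2(0.398) - 0.602*log2(0.602) = 0.529006 + 0.440763 = 0.9698. Pe*log2(M-1) = 0.398*log2(32) = 1.990000. Bound = H(Pe) + Pe*log2(M-1) = 0.529006 + 0.440763 + 1.990000 = 2.9598

2.9598 bits


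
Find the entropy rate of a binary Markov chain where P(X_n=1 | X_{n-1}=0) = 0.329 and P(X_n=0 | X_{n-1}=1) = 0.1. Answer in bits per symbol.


Stationary distribution: pi_0 = p10/(p01+p10) = 0.2331, pi_1 = 0.7669. Entropy rate H' = pi_0*H(p01) + pi_1*H(p10) = 0.2331*0.9139 + 0.7669*0.469 = 0.5727

0.5727 bits/symbol


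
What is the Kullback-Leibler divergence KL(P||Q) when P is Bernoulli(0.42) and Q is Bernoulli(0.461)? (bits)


KL = p*log2(p/q) + (1-p)*log2((1-p)/(1-q)) = 0.42*log2(0.42/0.461) + 0.58*log2(0.58/0.539) = 0.0049

0.0049 bits


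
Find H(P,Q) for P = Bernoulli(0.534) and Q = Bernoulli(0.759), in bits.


H(P,Q) = -p*log2(q) - (1-p)*log2(1-q). -0.534*log2(0.759) = 0.212440; -0.466*log2(0.241) = 0.956649. H(P,Q) = 0.212440 + 0.956649 = 1.1691

1.1691 bits


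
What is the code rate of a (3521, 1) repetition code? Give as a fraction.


Rate = k/n = 1/3521

1/3521


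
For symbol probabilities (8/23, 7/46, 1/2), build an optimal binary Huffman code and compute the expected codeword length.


Huffman construction (repeatedly merge the two least-probable nodes; each merge adds 1 bit to every symbol beneath it): 7/46 + 8/23 = 1/2; 1/2 + 1/2 = 1. Resulting codeword lengths (in the order the probabilities were given): (2, 2, 1). L_avg = sum(p_i * l_i) = 8/23*2 + 7/46*2 + 1/2*1 = 3/2 = 1.5

1.5 bits


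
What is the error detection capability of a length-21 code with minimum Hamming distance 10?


Detection capability = d_min - 1 = 10 - 1 = 9

9 errors


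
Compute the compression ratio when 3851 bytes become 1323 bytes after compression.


Ratio = original / compressed = 3851 / 1323 = 2.9108

2.9108


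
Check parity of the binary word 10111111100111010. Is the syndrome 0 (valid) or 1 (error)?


Syndrome = XOR of all bits = 1 XOR 0 XOR 1 XOR 1 XOR 1 XOR 1 XOR 1 XOR 1 XOR 1 XOR 0 XOR 0 XOR 1 XOR 1 XOR 1 XOR 0 XOR 1 XOR 0 = 0

0


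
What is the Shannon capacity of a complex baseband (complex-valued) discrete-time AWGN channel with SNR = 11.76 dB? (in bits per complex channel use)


SNR_linear = 10^(11.76/10) = 14.9968; C = log2(1 + SNR_linear) = log2(1 + 14.9968) = 3.9997

3.9997 bits/channel use


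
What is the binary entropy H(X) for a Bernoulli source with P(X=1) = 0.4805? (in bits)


H = -p*log2(p) - (1-p)*log2(1-p). -0.4805*log2(0.4805) = 0.508077; -0.5195*log2(0.5195) = 0.490826. H = 0.508077 + 0.490826 = 0.9989

0.9989 bits


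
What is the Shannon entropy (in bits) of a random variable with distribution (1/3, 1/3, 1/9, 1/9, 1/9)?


H = -sum(p_i * log2(p_i)). Terms: -(1/3)*log2(1/3) = 0.528321; -(1/3)*log2(1/3) = 0.528321; -(1/9)*log2(1/9) = 0.352214; -(1/9)*log2(1/9) = 0.352214; -(1/9)*log2(1/9) = 0.352214. H = 0.528321 + 0.528321 + 0.352214 + 0.352214 + 0.352214 = 2.1133

2.1133 bits


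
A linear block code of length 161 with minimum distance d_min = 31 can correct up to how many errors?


Correction capability = floor((d-1)/2) = floor((31-1)/2) = 15

15 errors


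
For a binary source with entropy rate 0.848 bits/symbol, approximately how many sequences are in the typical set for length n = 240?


log2|A_typical| = nH = 240 * 0.848 = 203.52, so |A_typical| ~ 2^203.52 = 1.843e+61

1.843e+61


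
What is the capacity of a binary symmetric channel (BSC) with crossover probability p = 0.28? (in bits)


H(p) = -p*log2(p) - (1-p)*log2(1-p) = -0.28*log2(0.28) - 0.72*log2(0.72) = 0.514220 + 0.341230 = 0.8555. C = 1 - H(p) = 1 - 0.8555 = 0.1445

0.1445 bits


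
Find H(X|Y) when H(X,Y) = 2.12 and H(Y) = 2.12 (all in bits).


H(X|Y) = H(X,Y) - H(Y) = 2.12 - 2.12 = 0.0

0.0 bits


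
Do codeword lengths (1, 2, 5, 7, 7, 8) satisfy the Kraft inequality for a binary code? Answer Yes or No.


Kraft sum = sum(2^(-l_i)) = 0.8008, need <= 1. Result: satisfied (a binary prefix-free code with these lengths exists)

Yes


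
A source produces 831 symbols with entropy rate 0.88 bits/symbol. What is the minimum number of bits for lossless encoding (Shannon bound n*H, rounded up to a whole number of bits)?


Minimum bits >= n * H = 831 * 0.88 = 731.28, rounded up to a whole number of bits = 732

732 bits


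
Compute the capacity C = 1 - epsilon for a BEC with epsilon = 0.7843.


C = 1 - epsilon = 1 - 0.7843 = 0.2157

0.2157 bits


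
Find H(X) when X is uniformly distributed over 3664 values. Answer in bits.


H = log2(n) = log2(3664) = 11.8392

11.8392 bits


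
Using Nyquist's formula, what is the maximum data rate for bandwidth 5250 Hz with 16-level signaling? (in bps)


Rate = 2 * B * log2(M) = 2 * 5250 * 4.0 = 42000.0

42000.0 bps


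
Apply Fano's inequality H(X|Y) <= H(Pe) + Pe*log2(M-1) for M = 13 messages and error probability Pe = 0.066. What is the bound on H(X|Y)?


H(Pe) = -Pe*log2(Pe) - (1-Pe)*log2(1-Pe) = -0.066*log2(0.066) - 0.934*log2(0.934) = 0.258812 + 0.092004 = 0.3508. Pe*log2(M-1) = 0.066*log2(12) = 0.236608. Bound = H(Pe) + Pe*log2(M-1) = 0.258812 + 0.092004 + 0.236608 = 0.5874

0.5874 bits


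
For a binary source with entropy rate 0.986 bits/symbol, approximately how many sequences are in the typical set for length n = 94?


log2|A_typical| = nH = 94 * 0.986 = 92.684, so |A_typical| ~ 2^92.684 = 7.955e+27

7.955e+27


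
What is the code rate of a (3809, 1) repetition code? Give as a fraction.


Rate = k/n = 1/3809

1/3809


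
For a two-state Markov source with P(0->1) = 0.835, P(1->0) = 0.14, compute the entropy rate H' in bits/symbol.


Stationary distribution: pi_0 = p10/(p01+p10) = 0.1436, pi_1 = 0.8564. Entropy rate H' = pi_0*H(p01) + pi_1*H(p10) = 0.1436*0.6461 + 0.8564*0.5842 = 0.5931

0.5931 bits/symbol


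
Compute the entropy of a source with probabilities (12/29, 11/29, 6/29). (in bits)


H = -sum(p_i * log2(p_i)). Terms: -(12/29)*log2(12/29) = 0.526766; -(11/29)*log2(11/29) = 0.530484; -(6/29)*log2(6/29) = 0.470280. H = 0.526766 + 0.530484 + 0.470280 = 1.5275

1.5275 bits


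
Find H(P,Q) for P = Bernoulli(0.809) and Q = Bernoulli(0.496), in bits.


H(P,Q) = -p*log2(q) - (1-p)*log2(1-q). -0.809*log2(0.496) = 0.818375; -0.191*log2(0.504) = 0.188804. H(P,Q) = 0.818375 + 0.188804 = 1.0072

1.0072 bits


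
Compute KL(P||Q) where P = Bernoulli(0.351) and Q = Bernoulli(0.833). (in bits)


KL = p*log2(p/q) + (1-p)*log2((1-p)/(1-q)) = 0.351*log2(0.351/0.833) + 0.649*log2(0.649/0.167) = 0.8333

0.8333 bits


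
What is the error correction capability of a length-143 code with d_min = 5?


Correction capability = floor((d-1)/2) = floor((5-1)/2) = 2

2 errors


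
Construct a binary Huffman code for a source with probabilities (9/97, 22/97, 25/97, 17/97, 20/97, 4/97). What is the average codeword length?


Huffman construction (repeatedly merge the two least-probable nodes; each merge adds 1 bit to every symbol beneath it): 4/97 + 9/97 = 13/97; 13/97 + 17/97 = 30/97; 20/97 + 22/97 = 42/97; 25/97 + 30/97 = 55/97; 42/97 + 55/97 = 1. Resulting codeword lengths (in the order the probabilities were given): (4, 2, 2, 3, 2, 4). L_avg = sum(p_i * l_i) = 9/97*4 + 22/97*2 + 25/97*2 + 17/97*3 + 20/97*2 + 4/97*4 = 237/97 = 2.4433

2.4433 bits


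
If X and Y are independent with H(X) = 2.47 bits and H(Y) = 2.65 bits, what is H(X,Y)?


For independent variables, H(X,Y) = H(X) + H(Y) = 2.47 + 2.65 = 5.12

5.12 bits


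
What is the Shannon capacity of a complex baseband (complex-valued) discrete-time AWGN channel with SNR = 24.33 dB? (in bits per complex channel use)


SNR_linear = 10^(24.33/10) = 271.0192; C = log2(1 + SNR_linear) = log2(1 + 271.0192) = 8.0876

8.0876 bits/channel use


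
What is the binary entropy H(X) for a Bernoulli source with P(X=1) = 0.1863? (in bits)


H = -p*log2(p) - (1-p)*log2(1-p). -0.1863*log2(0.1863) = 0.451647; -0.8137*log2(0.8137) = 0.242020. H = 0.451647 + 0.242020 = 0.6937

0.6937 bits


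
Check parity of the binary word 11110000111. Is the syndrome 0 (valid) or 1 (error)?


Syndrome = XOR of all bits = 1 XOR 1 XOR 1 XOR 1 XOR 0 XOR 0 XOR 0 XOR 0 XOR 1 XOR 1 XOR 1 = 1

1


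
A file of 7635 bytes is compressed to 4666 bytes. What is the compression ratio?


Ratio = original / compressed = 7635 / 4666 = 1.6363

1.6363


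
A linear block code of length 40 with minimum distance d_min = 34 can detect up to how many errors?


Detection capability = d_min - 1 = 34 - 1 = 33

33 errors


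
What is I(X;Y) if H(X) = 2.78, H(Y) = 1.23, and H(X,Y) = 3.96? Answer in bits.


I(X;Y) = H(X) + H(Y) - H(X,Y) = 2.78 + 1.23 - 3.96 = 0.05

0.05 bits


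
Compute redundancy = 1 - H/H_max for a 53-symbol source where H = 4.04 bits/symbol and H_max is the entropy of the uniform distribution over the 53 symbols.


H_max = log2(K) = log2(53) = 5.7279 bits/symbol. Redundancy = 1 - H/H_max = 1 - 4.04/5.7279 = 1 - 0.7053 = 0.2947

0.2947


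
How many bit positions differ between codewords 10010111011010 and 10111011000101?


Count differing positions: . . ^ . ^ ^ . . . ^ ^ ^ ^ ^ = 8 differences

8


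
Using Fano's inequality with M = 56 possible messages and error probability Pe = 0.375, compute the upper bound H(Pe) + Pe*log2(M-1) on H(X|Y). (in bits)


H(Pe) = -Pe*log2(Pe) - (1-Pe)*log2(1-Pe) = -0.375*log2(0.375) - 0.625*log2(0.625) = 0.530639 + 0.423795 = 0.9544. Pe*log2(M-1) = 0.375*log2(55) = 2.168010. Bound = H(Pe) + Pe*log2(M-1) = 0.530639 + 0.423795 + 2.168010 = 3.1224

3.1224 bits


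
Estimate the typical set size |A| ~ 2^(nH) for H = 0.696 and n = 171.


log2|A_typical| = nH = 171 * 0.696 = 119.016, so |A_typical| ~ 2^119.016 = 6.720e+35

6.720e+35


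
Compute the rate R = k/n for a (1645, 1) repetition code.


Rate = k/n = 1/1645

1/1645


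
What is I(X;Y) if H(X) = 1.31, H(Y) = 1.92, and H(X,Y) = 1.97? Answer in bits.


I(X;Y) = H(X) + H(Y) - H(X,Y) = 1.31 + 1.92 - 1.97 = 1.26

1.26 bits


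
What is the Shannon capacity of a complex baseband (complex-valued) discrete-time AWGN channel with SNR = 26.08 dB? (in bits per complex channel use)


SNR_linear = 10^(26.08/10) = 405.5085; C = log2(1 + SNR_linear) = log2(1 + 405.5085) = 8.6671

8.6671 bits/channel use


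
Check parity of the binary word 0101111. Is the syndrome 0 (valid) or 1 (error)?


Syndrome = XOR of all bits = 0 XOR 1 XOR 0 XOR 1 XOR 1 XOR 1 XOR 1 = 1

1


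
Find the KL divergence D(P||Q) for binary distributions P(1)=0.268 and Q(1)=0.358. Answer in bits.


KL = p*log2(p/q) + (1-p)*log2((1-p)/(1-q)) = 0.268*log2(0.268/0.358) + 0.732*log2(0.732/0.642) = 0.0266

0.0266 bits


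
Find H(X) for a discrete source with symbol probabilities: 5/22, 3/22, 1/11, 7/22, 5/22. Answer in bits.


H = -sum(p_i * log2(p_i)). Terms: -(5/22)*log2(5/22) = 0.485796; -(3/22)*log2(3/22) = 0.391973; -(1/11)*log2(1/11) = 0.314494; -(7/22)*log2(7/22) = 0.525661; -(5/22)*log2(5/22) = 0.485796. H = 0.485796 + 0.391973 + 0.314494 + 0.525661 + 0.485796 = 2.2037

2.2037 bits


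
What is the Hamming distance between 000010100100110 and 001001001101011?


Count differing positions: . . ^ . ^ ^ ^ . ^ . . ^ ^ . ^ = 8 differences

8


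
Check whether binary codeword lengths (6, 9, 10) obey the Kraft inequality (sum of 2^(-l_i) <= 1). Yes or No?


Kraft sum = sum(2^(-l_i)) = 0.0186, need <= 1. Result: satisfied (a binary prefix-free code with these lengths exists)

Yes


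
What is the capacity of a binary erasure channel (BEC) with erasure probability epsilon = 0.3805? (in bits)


C = 1 - epsilon = 1 - 0.3805 = 0.6195

0.6195 bits


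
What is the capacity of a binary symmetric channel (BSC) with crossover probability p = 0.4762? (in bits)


H(p) = -p*log2(p) - (1-p)*log2(1-p) = -0.4762*log2(0.4762) - 0.5238*log2(0.5238) = 0.509706 + 0.488659 = 0.9984. C = 1 - H(p) = 1 - 0.9984 = 0.0016

0.0016 bits


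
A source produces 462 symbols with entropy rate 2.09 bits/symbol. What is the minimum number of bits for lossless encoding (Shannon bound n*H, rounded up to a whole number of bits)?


Minimum bits >= n * H = 462 * 2.09 = 965.58, rounded up to a whole number of bits = 966

966 bits


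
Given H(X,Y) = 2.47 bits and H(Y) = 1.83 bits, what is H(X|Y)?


H(X|Y) = H(X,Y) - H(Y) = 2.47 - 1.83 = 0.64

0.64 bits


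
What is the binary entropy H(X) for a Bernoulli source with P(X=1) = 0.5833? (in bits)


H = -p*log2(p) - (1-p)*log2(1-p). -0.5833*log2(0.5833) = 0.453627; -0.4167*log2(0.4167) = 0.526258. H = 0.453627 + 0.526258 = 0.9799

0.9799 bits


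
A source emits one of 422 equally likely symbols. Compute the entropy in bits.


H = log2(n) = log2(422) = 8.7211

8.7211 bits


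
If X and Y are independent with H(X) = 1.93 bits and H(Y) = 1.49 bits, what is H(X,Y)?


For independent variables, H(X,Y) = H(X) + H(Y) = 1.93 + 1.49 = 3.42

3.42 bits


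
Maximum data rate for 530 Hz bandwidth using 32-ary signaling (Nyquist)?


Rate = 2 * B * log2(M) = 2 * 530 * 5.0 = 5300.0

5300.0 bps


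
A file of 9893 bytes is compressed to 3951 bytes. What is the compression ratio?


Ratio = original / compressed = 9893 / 3951 = 2.5039

2.5039


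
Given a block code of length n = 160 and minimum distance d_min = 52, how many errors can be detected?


Detection capability = d_min - 1 = 52 - 1 = 51

51 errors


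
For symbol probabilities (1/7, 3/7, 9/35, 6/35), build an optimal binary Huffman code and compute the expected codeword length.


Huffman construction (repeatedly merge the two least-probable nodes; each merge adds 1 bit to every symbol beneath it): 1/7 + 6/35 = 11/35; 9/35 + 11/35 = 4/7; 3/7 + 4/7 = 1. Resulting codeword lengths (in the order the probabilities were given): (3, 1, 2, 3). L_avg = sum(p_i * l_i) = 1/7*3 + 3/7*1 + 9/35*2 + 6/35*3 = 66/35 = 1.8857

1.8857 bits


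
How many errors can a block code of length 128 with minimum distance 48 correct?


Correction capability = floor((d-1)/2) = floor((48-1)/2) = 23

23 errors


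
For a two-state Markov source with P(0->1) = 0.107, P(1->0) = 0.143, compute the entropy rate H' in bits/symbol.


Stationary distribution: pi_0 = p10/(p01+p10) = 0.572, pi_1 = 0.428. Entropy rate H' = pi_0*H(p01) + pi_1*H(p10) = 0.572*0.4908 + 0.428*0.592 = 0.5341

0.5341 bits/symbol


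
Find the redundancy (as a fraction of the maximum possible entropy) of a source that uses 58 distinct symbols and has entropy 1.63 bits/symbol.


H_max = log2(K) = log2(58) = 5.858 bits/symbol. Redundancy = 1 - H/H_max = 1 - 1.63/5.858 = 1 - 0.2783 = 0.7217

0.7217


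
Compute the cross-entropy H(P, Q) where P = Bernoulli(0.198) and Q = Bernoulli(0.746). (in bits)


H(P,Q) = -p*log2(q) - (1-p)*log2(1-q). -0.198*log2(0.746) = 0.083705; -0.802*log2(0.254) = 1.585634. H(P,Q) = 0.083705 + 1.585634 = 1.6693

1.6693 bits


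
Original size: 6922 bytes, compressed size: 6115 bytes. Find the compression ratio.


Ratio = original / compressed = 6922 / 6115 = 1.132

1.132


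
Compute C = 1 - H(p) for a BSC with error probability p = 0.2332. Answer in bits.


H(p) = -p*log2(p) - (1-p)*log2(1-p) = -0.2332*log2(0.2332) - 0.7668*log2(0.7668) = 0.489804 + 0.293744 = 0.7835. C = 1 - H(p) = 1 - 0.7835 = 0.2165

0.2165 bits


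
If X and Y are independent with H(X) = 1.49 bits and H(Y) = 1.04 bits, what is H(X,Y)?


For independent variables, H(X,Y) = H(X) + H(Y) = 1.49 + 1.04 = 2.53

2.53 bits


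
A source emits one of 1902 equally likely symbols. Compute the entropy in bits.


H = log2(n) = log2(1902) = 10.8933

10.8933 bits


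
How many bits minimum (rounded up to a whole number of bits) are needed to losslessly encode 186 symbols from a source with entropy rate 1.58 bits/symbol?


Minimum bits >= n * H = 186 * 1.58 = 293.88, rounded up to a whole number of bits = 294

294 bits


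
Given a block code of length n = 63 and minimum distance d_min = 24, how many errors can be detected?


Detection capability = d_min - 1 = 24 - 1 = 23

23 errors


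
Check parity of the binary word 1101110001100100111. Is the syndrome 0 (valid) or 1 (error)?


Syndrome = XOR of all bits = 1 XOR 1 XOR 0 XOR 1 XOR 1 XOR 1 XOR 0 XOR 0 XOR 0 XOR 1 XOR 1 XOR 0 XOR 0 XOR 1 XOR 0 XOR 0 XOR 1 XOR 1 XOR 1 = 1

1


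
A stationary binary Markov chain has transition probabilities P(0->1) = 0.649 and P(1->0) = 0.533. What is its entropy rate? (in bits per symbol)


Stationary distribution: pi_0 = p10/(p01+p10) = 0.4509, pi_1 = 0.5491. Entropy rate H' = pi_0*H(p01) + pi_1*H(p10) = 0.4509*0.935 + 0.5491*0.9969 = 0.9689

0.9689 bits/symbol


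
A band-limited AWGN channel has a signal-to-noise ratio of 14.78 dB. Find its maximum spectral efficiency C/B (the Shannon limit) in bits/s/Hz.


SNR_linear = 10^(14.78/10) = 30.0608; C/B = log2(1 + SNR_linear) = log2(1 + 30.0608) = 4.957

4.957 bits/s/Hz


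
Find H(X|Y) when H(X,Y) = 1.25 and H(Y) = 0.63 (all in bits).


H(X|Y) = H(X,Y) - H(Y) = 1.25 - 0.63 = 0.62

0.62 bits


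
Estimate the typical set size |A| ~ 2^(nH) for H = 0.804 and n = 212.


log2|A_typical| = nH = 212 * 0.804 = 170.448, so |A_typical| ~ 2^170.448 = 2.042e+51

2.042e+51


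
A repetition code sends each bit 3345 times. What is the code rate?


Rate = k/n = 1/3345

1/3345


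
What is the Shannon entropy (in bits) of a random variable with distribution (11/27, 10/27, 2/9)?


H = -sum(p_i * log2(p_i)). Terms: -(11/27)*log2(11/27) = 0.527778; -(10/27)*log2(10/27) = 0.530726; -(2/9)*log2(2/9) = 0.482206. H = 0.527778 + 0.530726 + 0.482206 = 1.5407

1.5407 bits


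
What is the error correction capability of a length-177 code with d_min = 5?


Correction capability = floor((d-1)/2) = floor((5-1)/2) = 2

2 errors


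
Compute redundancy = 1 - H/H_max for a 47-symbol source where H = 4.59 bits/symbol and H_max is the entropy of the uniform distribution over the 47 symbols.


H_max = log2(K) = log2(47) = 5.5546 bits/symbol. Redundancy = 1 - H/H_max = 1 - 4.59/5.5546 = 1 - 0.8263 = 0.1737

0.1737


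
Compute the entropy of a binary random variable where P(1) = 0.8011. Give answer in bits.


H = -p*log2(p) - (1-p)*log2(1-p). -0.8011*log2(0.8011) = 0.256309; -0.1989*log2(0.1989) = 0.463414. H = 0.256309 + 0.463414 = 0.7197

0.7197 bits


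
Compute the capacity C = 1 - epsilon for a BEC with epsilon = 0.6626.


C = 1 - epsilon = 1 - 0.6626 = 0.3374

0.3374 bits


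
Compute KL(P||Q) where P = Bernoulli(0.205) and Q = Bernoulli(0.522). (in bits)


KL = p*log2(p/q) + (1-p)*log2((1-p)/(1-q)) = 0.205*log2(0.205/0.522) + 0.795*log2(0.795/0.478) = 0.3071

0.3071 bits


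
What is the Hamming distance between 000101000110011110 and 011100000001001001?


Count differing positions: . ^ ^ . . ^ . . . ^ ^ ^ . ^ . ^ ^ ^ = 10 differences

10


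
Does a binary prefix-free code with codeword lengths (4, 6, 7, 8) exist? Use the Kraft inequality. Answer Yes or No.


Kraft sum = sum(2^(-l_i)) = 0.0898, need <= 1. Result: satisfied (a binary prefix-free code with these lengths exists)

Yes


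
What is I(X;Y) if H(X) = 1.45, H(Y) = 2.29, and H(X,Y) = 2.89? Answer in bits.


I(X;Y) = H(X) + H(Y) - H(X,Y) = 1.45 + 2.29 - 2.89 = 0.85

0.85 bits


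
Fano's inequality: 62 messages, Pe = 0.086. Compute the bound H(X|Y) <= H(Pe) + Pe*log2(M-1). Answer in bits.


H(Pe) = -Pe*log2(Pe) - (1-Pe)*log2(1-Pe) = -0.086*log2(0.086) - 0.914*log2(0.914) = 0.304399 + 0.118577 = 0.423. Pe*log2(M-1) = 0.086*log2(61) = 0.510043. Bound = H(Pe) + Pe*log2(M-1) = 0.304399 + 0.118577 + 0.510043 = 0.933

0.933 bits


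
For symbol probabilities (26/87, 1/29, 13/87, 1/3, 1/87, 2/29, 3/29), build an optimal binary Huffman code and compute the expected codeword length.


Huffman construction (repeatedly merge the two least-probable nodes; each merge adds 1 bit to every symbol beneath it): 1/87 + 1/29 = 4/87; 4/87 + 2/29 = 10/87; 3/29 + 10/87 = 19/87; 13/87 + 19/87 = 32/87; 26/87 + 1/3 = 55/87; 32/87 + 55/87 = 1. Resulting codeword lengths (in the order the probabilities were given): (2, 5, 2, 2, 5, 4, 3). L_avg = sum(p_i * l_i) = 26/87*2 + 1/29*5 + 13/87*2 + 1/3*2 + 1/87*5 + 2/29*4 + 3/29*3 = 69/29 = 2.3793

2.3793 bits


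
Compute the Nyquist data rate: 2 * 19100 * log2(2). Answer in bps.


Rate = 2 * B * log2(M) = 2 * 19100 * 1.0 = 38200.0

38200.0 bps


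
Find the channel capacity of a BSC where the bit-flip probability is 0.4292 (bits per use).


H(p) = -p*log2(p) - (1-p)*log2(1-p) = -0.4292*log2(0.4292) - 0.5708*log2(0.5708) = 0.523743 + 0.461745 = 0.9855. C = 1 - H(p) = 1 - 0.9855 = 0.0145

0.0145 bits


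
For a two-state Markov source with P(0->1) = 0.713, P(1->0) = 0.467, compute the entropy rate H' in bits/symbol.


Stationary distribution: pi_0 = p10/(p01+p10) = 0.3958, pi_1 = 0.6042. Entropy rate H' = pi_0*H(p01) + pi_1*H(p10) = 0.3958*0.8648 + 0.6042*0.9969 = 0.9446

0.9446 bits/symbol


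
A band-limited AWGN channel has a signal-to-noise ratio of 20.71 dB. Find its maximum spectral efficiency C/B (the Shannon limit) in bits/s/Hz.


SNR_linear = 10^(20.71/10) = 117.7606; C/B = log2(1 + SNR_linear) = log2(1 + 117.7606) = 6.8919

6.8919 bits/s/Hz


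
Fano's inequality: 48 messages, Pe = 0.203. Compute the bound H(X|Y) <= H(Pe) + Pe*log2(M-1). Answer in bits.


H(Pe) = -Pe*log2(Pe) - (1-Pe)*log2(1-Pe) = -0.203*log2(0.203) - 0.797*log2(0.797) = 0.466991 + 0.260897 = 0.7279. Pe*log2(M-1) = 0.203*log2(47) = 1.127582. Bound = H(Pe) + Pe*log2(M-1) = 0.466991 + 0.260897 + 1.127582 = 1.8555

1.8555 bits


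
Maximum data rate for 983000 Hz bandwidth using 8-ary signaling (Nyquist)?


Rate = 2 * B * log2(M) = 2 * 983000 * 3.0 = 5898000.0

5898000.0 bps


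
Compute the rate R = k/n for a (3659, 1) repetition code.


Rate = k/n = 1/3659

1/3659


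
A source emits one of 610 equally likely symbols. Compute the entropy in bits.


H = log2(n) = log2(610) = 9.2527

9.2527 bits


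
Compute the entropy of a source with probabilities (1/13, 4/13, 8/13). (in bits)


H = -sum(p_i * log2(p_i)). Terms: -(1/13)*log2(1/13) = 0.284649; -(4/13)*log2(4/13) = 0.523212; -(8/13)*log2(8/13) = 0.431040. H = 0.284649 + 0.523212 + 0.431040 = 1.2389

1.2389 bits


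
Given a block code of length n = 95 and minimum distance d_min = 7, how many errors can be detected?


Detection capability = d_min - 1 = 7 - 1 = 6

6 errors


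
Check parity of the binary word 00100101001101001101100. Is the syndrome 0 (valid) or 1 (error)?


Syndrome = XOR of all bits = 0 XOR 0 XOR 1 XOR 0 XOR 0 XOR 1 XOR 0 XOR 1 XOR 0 XOR 0 XOR 1 XOR 1 XOR 0 XOR 1 XOR 0 XOR 0 XOR 1 XOR 1 XOR 0 XOR 1 XOR 1 XOR 0 XOR 0 = 0

0


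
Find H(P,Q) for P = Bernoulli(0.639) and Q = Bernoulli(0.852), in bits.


H(P,Q) = -p*log2(q) - (1-p)*log2(1-q). -0.639*log2(0.852) = 0.147657; -0.361*log2(0.148) = 0.995035. H(P,Q) = 0.147657 + 0.995035 = 1.1427

1.1427 bits


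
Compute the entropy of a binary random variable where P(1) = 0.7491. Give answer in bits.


H = -p*log2(p) - (1-p)*log2(1-p). -0.7491*log2(0.7491) = 0.312202; -0.2509*log2(0.2509) = 0.500499. H = 0.312202 + 0.500499 = 0.8127

0.8127 bits


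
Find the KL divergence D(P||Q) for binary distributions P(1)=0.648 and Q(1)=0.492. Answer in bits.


KL = p*log2(p/q) + (1-p)*log2((1-p)/(1-q)) = 0.648*log2(0.648/0.492) + 0.352*log2(0.352/0.508) = 0.0712

0.0712 bits


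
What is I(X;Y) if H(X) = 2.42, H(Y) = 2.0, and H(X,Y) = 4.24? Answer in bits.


I(X;Y) = H(X) + H(Y) - H(X,Y) = 2.42 + 2.0 - 4.24 = 0.18

0.18 bits


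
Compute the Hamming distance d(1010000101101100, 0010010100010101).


Count differing positions: ^ . . . . ^ . . . ^ ^ ^ ^ . . ^ = 7 differences

7


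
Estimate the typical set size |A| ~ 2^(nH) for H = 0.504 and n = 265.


log2|A_typical| = nH = 265 * 0.504 = 133.56, so |A_typical| ~ 2^133.56 = 1.605e+40

1.605e+40


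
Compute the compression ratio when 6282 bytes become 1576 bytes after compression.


Ratio = original / compressed = 6282 / 1576 = 3.986

3.986


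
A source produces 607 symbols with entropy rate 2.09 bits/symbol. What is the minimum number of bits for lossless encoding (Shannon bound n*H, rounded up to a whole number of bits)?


Minimum bits >= n * H = 607 * 2.09 = 1268.63, rounded up to a whole number of bits = 1269

1269 bits


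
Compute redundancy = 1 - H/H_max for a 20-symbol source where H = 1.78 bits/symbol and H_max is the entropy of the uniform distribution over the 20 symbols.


H_max = log2(K) = log2(20) = 4.3219 bits/symbol. Redundancy = 1 - H/H_max = 1 - 1.78/4.3219 = 1 - 0.4119 = 0.5881

0.5881


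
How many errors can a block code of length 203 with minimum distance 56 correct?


Correction capability = floor((d-1)/2) = floor((56-1)/2) = 27

27 errors


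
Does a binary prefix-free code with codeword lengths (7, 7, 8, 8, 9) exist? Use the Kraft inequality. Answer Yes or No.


Kraft sum = sum(2^(-l_i)) = 0.0254, need <= 1. Result: satisfied (a binary prefix-free code with these lengths exists)

Yes


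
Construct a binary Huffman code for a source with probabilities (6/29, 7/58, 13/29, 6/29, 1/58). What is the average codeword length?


Huffman construction (repeatedly merge the two least-probable nodes; each merge adds 1 bit to every symbol beneath it): 1/58 + 7/58 = 4/29; 4/29 + 6/29 = 10/29; 6/29 + 10/29 = 16/29; 13/29 + 16/29 = 1. Resulting codeword lengths (in the order the probabilities were given): (3, 4, 1, 2, 4). L_avg = sum(p_i * l_i) = 6/29*3 + 7/58*4 + 13/29*1 + 6/29*2 + 1/58*4 = 59/29 = 2.0345

2.0345 bits


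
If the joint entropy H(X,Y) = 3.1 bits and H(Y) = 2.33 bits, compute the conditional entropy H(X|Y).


H(X|Y) = H(X,Y) - H(Y) = 3.1 - 2.33 = 0.77

0.77 bits


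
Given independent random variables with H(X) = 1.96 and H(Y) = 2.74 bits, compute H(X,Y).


For independent variables, H(X,Y) = H(X) + H(Y) = 1.96 + 2.74 = 4.7

4.7 bits


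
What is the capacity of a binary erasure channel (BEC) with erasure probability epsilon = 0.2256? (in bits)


C = 1 - epsilon = 1 - 0.2256 = 0.7744

0.7744 bits


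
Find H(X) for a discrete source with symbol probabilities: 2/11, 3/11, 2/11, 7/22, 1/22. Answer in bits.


H = -sum(p_i * log2(p_i)). Terms: -(2/11)*log2(2/11) = 0.447169; -(3/11)*log2(3/11) = 0.511219; -(2/11)*log2(2/11) = 0.447169; -(7/22)*log2(7/22) = 0.525661; -(1/22)*log2(1/22) = 0.202701. H = 0.447169 + 0.511219 + 0.447169 + 0.525661 + 0.202701 = 2.1339

2.1339 bits


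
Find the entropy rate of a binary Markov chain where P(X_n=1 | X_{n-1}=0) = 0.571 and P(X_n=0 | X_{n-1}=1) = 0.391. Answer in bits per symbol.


Stationary distribution: pi_0 = p10/(p01+p10) = 0.4064, pi_1 = 0.5936. Entropy rate H' = pi_0*H(p01) + pi_1*H(p10) = 0.4064*0.9854 + 0.5936*0.9654 = 0.9736

0.9736 bits/symbol


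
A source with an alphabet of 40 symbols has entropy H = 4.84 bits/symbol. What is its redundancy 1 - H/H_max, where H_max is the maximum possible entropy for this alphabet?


H_max = log2(K) = log2(40) = 5.3219 bits/symbol. Redundancy = 1 - H/H_max = 1 - 4.84/5.3219 = 1 - 0.9094 = 0.0906

0.0906


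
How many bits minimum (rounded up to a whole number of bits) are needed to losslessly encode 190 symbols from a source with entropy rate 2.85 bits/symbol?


Minimum bits >= n * H = 190 * 2.85 = 541.5, rounded up to a whole number of bits = 542

542 bits


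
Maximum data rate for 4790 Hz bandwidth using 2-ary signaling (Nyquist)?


Rate = 2 * B * log2(M) = 2 * 4790 * 1.0 = 9580.0

9580.0 bps


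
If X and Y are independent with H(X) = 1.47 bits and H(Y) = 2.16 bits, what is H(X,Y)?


For independent variables, H(X,Y) = H(X) + H(Y) = 1.47 + 2.16 = 3.63

3.63 bits


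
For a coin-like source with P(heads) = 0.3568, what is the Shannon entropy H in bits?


H = -p*log2(p) - (1-p)*log2(1-p). -0.3568*log2(0.3568) = 0.530495; -0.6432*log2(0.6432) = 0.409500. H = 0.530495 + 0.409500 = 0.94

0.94 bits


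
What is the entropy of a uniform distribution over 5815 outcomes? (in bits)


H = log2(n) = log2(5815) = 12.5056

12.5056 bits


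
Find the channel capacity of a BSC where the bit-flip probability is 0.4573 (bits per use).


H(p) = -p*log2(p) - (1-p)*log2(1-p) = -0.4573*log2(0.4573) - 0.5427*log2(0.5427) = 0.516194 + 0.478538 = 0.9947. C = 1 - H(p) = 1 - 0.9947 = 0.0053

0.0053 bits


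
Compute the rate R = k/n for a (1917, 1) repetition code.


Rate = k/n = 1/1917

1/1917


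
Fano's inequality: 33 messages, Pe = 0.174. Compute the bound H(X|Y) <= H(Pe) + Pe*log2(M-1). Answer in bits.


H(Pe) = -Pe*log2(Pe) - (1-Pe)*log2(1-Pe) = -0.174*log2(0.174) - 0.826*log2(0.826) = 0.438974 + 0.227799 = 0.6668. Pe*log2(M-1) = 0.174*log2(32) = 0.870000. Bound = H(Pe) + Pe*log2(M-1) = 0.438974 + 0.227799 + 0.870000 = 1.5368

1.5368 bits


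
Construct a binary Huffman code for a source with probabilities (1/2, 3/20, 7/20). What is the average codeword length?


Huffman construction (repeatedly merge the two least-probable nodes; each merge adds 1 bit to every symbol beneath it): 3/20 + 7/20 = 1/2; 1/2 + 1/2 = 1. Resulting codeword lengths (in the order the probabilities were given): (1, 2, 2). L_avg = sum(p_i * l_i) = 1/2*1 + 3/20*2 + 7/20*2 = 3/2 = 1.5

1.5 bits


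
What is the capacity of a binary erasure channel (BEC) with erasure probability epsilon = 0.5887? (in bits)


C = 1 - epsilon = 1 - 0.5887 = 0.4113

0.4113 bits


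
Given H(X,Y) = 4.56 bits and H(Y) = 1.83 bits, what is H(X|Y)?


H(X|Y) = H(X,Y) - H(Y) = 4.56 - 1.83 = 2.73

2.73 bits


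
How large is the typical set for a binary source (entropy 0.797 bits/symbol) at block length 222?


log2|A_typical| = nH = 222 * 0.797 = 176.934, so |A_typical| ~ 2^176.934 = 1.830e+53

1.830e+53


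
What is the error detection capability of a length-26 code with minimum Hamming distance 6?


Detection capability = d_min - 1 = 6 - 1 = 5

5 errors


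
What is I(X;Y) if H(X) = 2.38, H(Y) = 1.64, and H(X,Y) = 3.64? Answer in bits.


I(X;Y) = H(X) + H(Y) - H(X,Y) = 2.38 + 1.64 - 3.64 = 0.38

0.38 bits


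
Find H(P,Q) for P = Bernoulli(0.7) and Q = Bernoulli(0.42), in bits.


H(P,Q) = -p*log2(q) - (1-p)*log2(1-q). -0.7*log2(0.42) = 0.876077; -0.3*log2(0.58) = 0.235763. H(P,Q) = 0.876077 + 0.235763 = 1.1118

1.1118 bits


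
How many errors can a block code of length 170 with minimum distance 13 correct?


Correction capability = floor((d-1)/2) = floor((13-1)/2) = 6

6 errors


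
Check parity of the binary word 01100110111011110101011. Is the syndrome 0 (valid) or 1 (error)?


Syndrome = XOR of all bits = 0 XOR 1 XOR 1 XOR 0 XOR 0 XOR 1 XOR 1 XOR 0 XOR 1 XOR 1 XOR 1 XOR 0 XOR 1 XOR 1 XOR 1 XOR 1 XOR 0 XOR 1 XOR 0 XOR 1 XOR 0 XOR 1 XOR 1 = 1

1


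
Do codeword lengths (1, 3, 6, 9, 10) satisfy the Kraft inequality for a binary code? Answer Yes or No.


Kraft sum = sum(2^(-l_i)) = 0.6436, need <= 1. Result: satisfied (a binary prefix-free code with these lengths exists)

Yes


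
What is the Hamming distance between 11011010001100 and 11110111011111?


Count differing positions: . . ^ . ^ ^ . ^ . ^ . . ^ ^ = 7 differences

7


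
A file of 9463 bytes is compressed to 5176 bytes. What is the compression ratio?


Ratio = original / compressed = 9463 / 5176 = 1.8282

1.8282


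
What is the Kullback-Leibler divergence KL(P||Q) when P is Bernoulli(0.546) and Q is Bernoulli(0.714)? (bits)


KL = p*log2(p/q) + (1-p)*log2((1-p)/(1-q)) = 0.546*log2(0.546/0.714) + 0.454*log2(0.454/0.286) = 0.0914

0.0914 bits
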